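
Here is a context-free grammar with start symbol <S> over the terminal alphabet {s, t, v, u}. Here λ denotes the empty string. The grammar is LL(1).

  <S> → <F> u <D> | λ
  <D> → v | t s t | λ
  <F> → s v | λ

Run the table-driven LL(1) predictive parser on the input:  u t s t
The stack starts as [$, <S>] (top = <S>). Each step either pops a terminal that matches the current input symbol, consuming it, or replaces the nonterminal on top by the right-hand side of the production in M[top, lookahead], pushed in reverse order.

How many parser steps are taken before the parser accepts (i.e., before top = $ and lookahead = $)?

7

     Stack        Input      Action
  1  $ <S>        u t s t $  expand <S> → <F> u <D>
  2  $ <D> u <F>  u t s t $  expand <F> → λ
  3  $ <D> u      u t s t $  match u
  4  $ <D>        t s t $    expand <D> → t s t
  5  $ t s t      t s t $    match t
  6  $ t s        s t $      match s
  7  $ t          t $        match t
Accept reached after 7 steps.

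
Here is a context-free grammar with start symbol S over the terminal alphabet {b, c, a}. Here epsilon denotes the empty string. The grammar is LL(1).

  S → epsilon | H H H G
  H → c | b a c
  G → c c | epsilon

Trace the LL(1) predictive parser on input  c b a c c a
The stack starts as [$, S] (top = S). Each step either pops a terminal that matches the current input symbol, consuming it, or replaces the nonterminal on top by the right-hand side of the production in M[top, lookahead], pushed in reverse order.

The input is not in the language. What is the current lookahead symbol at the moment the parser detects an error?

a

      Stack        Input          Action
   1  $ S          c b a c c a $  expand S → H H H G
   2  $ G H H H    c b a c c a $  expand H → c
   3  $ G H H c    c b a c c a $  match c
   4  $ G H H      b a c c a $    expand H → b a c
   5  $ G H c a b  b a c c a $    match b
   6  $ G H c a    a c c a $      match a
   7  $ G H c      c c a $        match c
   8  $ G H        c a $          expand H → c
   9  $ G c        c a $          match c
  10  $ G          a $            error: M[G, a] is empty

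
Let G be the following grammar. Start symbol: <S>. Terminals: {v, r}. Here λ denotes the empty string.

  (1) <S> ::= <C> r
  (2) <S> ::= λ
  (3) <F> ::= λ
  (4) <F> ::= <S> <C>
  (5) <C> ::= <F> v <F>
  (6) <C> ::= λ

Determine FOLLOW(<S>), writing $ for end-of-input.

FIRST(<S>): from <S>::=<C> r we get {r, v}; from <S>::=λ we get {λ}. So FIRST(<S>) = {λ, r, v}.
FIRST(<F>): from <F>::=λ we get {λ}; from <F>::=<S> <C> we get {λ, r, v}. So FIRST(<F>) = {λ, r, v}.
FIRST(<C>): from <C>::=<F> v <F> we get {r, v}; from <C>::=λ we get {λ}. So FIRST(<C>) = {λ, r, v}.
FOLLOW(<S>) includes $ since <S> is the start symbol.
FOLLOW(<S>): in <F>::=<S> <C>, <S> is followed by <C> with FIRST {λ, r, v}; in <F>::=<S> <C>, the suffix after <S> is nullable, so FOLLOW(<S>) ⊇ FOLLOW(<F>) = {r, v}. Thus FOLLOW(<S>) = {$, r, v}.
FOLLOW(<F>): in <C>::=<F> v <F> (occurrence 1), <F> is followed by v <F> with FIRST {v}; in <C>::=<F> v <F> (occurrence 2), the suffix after <F> is empty, so FOLLOW(<F>) ⊇ FOLLOW(<C>) = {r, v}. Thus FOLLOW(<F>) = {r, v}.
FOLLOW(<C>): in <S>::=<C> r, <C> is followed by r with FIRST {r}; in <F>::=<S> <C>, the suffix after <C> is empty, so FOLLOW(<C>) ⊇ FOLLOW(<F>) = {r, v}. Thus FOLLOW(<C>) = {r, v}.

{$, r, v}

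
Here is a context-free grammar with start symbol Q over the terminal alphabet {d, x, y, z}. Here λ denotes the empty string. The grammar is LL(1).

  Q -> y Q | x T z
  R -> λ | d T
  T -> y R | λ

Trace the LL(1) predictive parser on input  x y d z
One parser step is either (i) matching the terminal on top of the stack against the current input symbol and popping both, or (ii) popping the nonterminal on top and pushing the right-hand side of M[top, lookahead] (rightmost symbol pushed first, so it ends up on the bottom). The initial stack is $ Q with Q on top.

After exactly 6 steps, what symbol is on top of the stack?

step 1: stack=$ Q  input=x y d z $  — expand Q -> x T z
step 2: stack=$ z T x  input=x y d z $  — match x
step 3: stack=$ z T  input=y d z $  — expand T -> y R
step 4: stack=$ z R y  input=y d z $  — match y
step 5: stack=$ z R  input=d z $  — expand R -> d T
step 6: stack=$ z T d  input=d z $  — match d
Stack after step 6: $ z T (top = T).

T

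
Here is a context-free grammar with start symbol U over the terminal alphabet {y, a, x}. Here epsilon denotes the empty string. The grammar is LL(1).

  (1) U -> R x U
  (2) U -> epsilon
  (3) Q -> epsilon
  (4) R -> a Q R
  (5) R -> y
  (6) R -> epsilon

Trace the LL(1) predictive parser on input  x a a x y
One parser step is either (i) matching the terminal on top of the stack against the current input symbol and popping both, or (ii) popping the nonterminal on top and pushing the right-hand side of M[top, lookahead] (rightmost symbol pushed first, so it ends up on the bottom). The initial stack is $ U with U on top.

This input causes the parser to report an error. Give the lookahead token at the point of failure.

      Stack        Input        Action
   1  $ U          x a a x y $  expand U -> R x U
   2  $ U x R      x a a x y $  expand R -> epsilon
   3  $ U x        x a a x y $  match x
   4  $ U          a a x y $    expand U -> R x U
   5  $ U x R      a a x y $    expand R -> a Q R
   6  $ U x R Q a  a a x y $    match a
   7  $ U x R Q    a x y $      expand Q -> epsilon
   8  $ U x R      a x y $      expand R -> a Q R
   9  $ U x R Q a  a x y $      match a
  10  $ U x R Q    x y $        expand Q -> epsilon
  11  $ U x R      x y $        expand R -> epsilon
  12  $ U x        x y $        match x
  13  $ U          y $          expand U -> R x U
  14  $ U x R      y $          expand R -> y
  15  $ U x y      y $          match y
  16  $ U x        $            error: top is terminal x but lookahead is $

$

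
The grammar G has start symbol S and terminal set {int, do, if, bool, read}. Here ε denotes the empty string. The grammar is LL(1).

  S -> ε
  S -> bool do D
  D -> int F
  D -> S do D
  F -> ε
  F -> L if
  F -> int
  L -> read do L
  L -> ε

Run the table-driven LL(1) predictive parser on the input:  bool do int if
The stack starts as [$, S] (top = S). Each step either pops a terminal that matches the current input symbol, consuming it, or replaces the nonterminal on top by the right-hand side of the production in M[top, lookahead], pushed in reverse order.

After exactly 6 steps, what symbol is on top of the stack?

     Stack        Input             Action
  1  $ S          bool do int if $  expand S -> bool do D
  2  $ D do bool  bool do int if $  match bool
  3  $ D do       do int if $       match do
  4  $ D          int if $          expand D -> int F
  5  $ F int      int if $          match int
  6  $ F          if $              expand F -> L if
Stack after step 6: $ if L (top = L).

L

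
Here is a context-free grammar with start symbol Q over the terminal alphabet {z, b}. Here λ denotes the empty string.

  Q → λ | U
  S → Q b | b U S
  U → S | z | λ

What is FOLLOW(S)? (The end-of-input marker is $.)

{$, b, z}

FIRST(Q) = {λ, b, z}  (via U)
FIRST(S) = {b, z}  (via Q b)
FIRST(U) = {λ, b, z}  (via S)
FOLLOW(Q) includes $ since Q is the start symbol.
FOLLOW(Q): in S→Q b, Q is followed by b with FIRST {b}. Thus FOLLOW(Q) = {$, b}.
FOLLOW(U): in Q→U, the suffix after U is empty, so FOLLOW(U) ⊇ FOLLOW(Q) = {$, b}; in S→b U S, U is followed by S with FIRST {b, z}. Thus FOLLOW(U) = {$, b, z}.
FOLLOW(S): in S→b U S, the suffix after S is empty (adds nothing new); in U→S, the suffix after S is empty, so FOLLOW(S) ⊇ FOLLOW(U) = {$, b, z}. Thus FOLLOW(S) = {$, b, z}.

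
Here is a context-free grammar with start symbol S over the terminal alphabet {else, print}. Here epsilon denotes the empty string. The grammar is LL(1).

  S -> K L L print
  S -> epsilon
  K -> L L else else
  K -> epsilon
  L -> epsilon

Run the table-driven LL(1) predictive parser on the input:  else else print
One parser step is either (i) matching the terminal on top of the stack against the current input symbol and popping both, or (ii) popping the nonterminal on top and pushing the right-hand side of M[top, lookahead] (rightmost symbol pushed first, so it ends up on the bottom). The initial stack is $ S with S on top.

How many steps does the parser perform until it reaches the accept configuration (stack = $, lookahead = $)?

     Stack                      Input              Action
  1  $ S                        else else print $  expand S -> K L L print
  2  $ print L L K              else else print $  expand K -> L L else else
  3  $ print L L else else L L  else else print $  expand L -> epsilon
  4  $ print L L else else L    else else print $  expand L -> epsilon
  5  $ print L L else else      else else print $  match else
  6  $ print L L else           else print $       match else
  7  $ print L L                print $            expand L -> epsilon
  8  $ print L                  print $            expand L -> epsilon
  9  $ print                    print $            match print
Accept reached after 9 steps.

9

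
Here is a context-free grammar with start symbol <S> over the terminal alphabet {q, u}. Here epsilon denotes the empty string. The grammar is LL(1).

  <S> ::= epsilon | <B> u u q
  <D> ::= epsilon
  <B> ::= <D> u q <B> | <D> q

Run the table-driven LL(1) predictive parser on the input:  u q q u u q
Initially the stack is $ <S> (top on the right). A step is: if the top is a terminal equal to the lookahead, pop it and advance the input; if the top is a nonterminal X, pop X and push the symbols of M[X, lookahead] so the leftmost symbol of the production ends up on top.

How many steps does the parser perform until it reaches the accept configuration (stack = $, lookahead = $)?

11

      Stack                Input          Action
   1  $ <S>                u q q u u q $  expand <S> ::= <B> u u q
   2  $ q u u <B>          u q q u u q $  expand <B> ::= <D> u q <B>
   3  $ q u u <B> q u <D>  u q q u u q $  expand <D> ::= epsilon
   4  $ q u u <B> q u      u q q u u q $  match u
   5  $ q u u <B> q        q q u u q $    match q
   6  $ q u u <B>          q u u q $      expand <B> ::= <D> q
   7  $ q u u q <D>        q u u q $      expand <D> ::= epsilon
   8  $ q u u q            q u u q $      match q
   9  $ q u u              u u q $        match u
  10  $ q u                u q $          match u
  11  $ q                  q $            match q
Accept reached after 11 steps.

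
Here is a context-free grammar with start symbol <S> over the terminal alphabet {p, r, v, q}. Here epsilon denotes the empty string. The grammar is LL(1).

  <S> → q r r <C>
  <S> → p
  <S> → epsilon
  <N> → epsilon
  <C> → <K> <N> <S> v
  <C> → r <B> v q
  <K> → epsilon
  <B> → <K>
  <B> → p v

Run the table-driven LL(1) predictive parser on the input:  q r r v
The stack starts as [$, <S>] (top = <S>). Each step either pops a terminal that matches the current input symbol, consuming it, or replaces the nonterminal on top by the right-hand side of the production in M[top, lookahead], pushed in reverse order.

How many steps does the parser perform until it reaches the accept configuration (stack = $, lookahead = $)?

     Stack            Input      Action
  1  $ <S>            q r r v $  expand <S> → q r r <C>
  2  $ <C> r r q      q r r v $  match q
  3  $ <C> r r        r r v $    match r
  4  $ <C> r          r v $      match r
  5  $ <C>            v $        expand <C> → <K> <N> <S> v
  6  $ v <S> <N> <K>  v $        expand <K> → epsilon
  7  $ v <S> <N>      v $        expand <N> → epsilon
  8  $ v <S>          v $        expand <S> → epsilon
  9  $ v              v $        match v
Accept reached after 9 steps.

9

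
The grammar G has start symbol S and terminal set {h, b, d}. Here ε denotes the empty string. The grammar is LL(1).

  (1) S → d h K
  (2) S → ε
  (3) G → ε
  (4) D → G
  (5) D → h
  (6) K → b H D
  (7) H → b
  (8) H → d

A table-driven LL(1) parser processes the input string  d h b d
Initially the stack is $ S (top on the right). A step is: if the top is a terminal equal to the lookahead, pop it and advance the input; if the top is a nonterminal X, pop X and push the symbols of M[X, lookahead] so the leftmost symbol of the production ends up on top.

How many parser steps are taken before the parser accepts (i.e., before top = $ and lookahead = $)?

step 1: stack=$ S  input=d h b d $  — expand S → d h K
step 2: stack=$ K h d  input=d h b d $  — match d
step 3: stack=$ K h  input=h b d $  — match h
step 4: stack=$ K  input=b d $  — expand K → b H D
step 5: stack=$ D H b  input=b d $  — match b
step 6: stack=$ D H  input=d $  — expand H → d
step 7: stack=$ D d  input=d $  — match d
step 8: stack=$ D  input=$  — expand D → G
step 9: stack=$ G  input=$  — expand G → ε
Accept reached after 9 steps.

9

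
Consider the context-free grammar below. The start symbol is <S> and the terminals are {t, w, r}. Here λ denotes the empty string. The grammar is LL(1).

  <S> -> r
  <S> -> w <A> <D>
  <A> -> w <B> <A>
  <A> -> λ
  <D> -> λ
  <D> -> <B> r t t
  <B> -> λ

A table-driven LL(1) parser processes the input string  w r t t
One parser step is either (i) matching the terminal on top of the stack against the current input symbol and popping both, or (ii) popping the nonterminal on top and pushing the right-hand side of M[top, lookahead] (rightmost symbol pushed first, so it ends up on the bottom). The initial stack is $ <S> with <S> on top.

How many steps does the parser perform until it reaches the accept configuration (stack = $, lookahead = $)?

8

step 1: stack=$ <S>  input=w r t t $  — expand <S> -> w <A> <D>
step 2: stack=$ <D> <A> w  input=w r t t $  — match w
step 3: stack=$ <D> <A>  input=r t t $  — expand <A> -> λ
step 4: stack=$ <D>  input=r t t $  — expand <D> -> <B> r t t
step 5: stack=$ t t r <B>  input=r t t $  — expand <B> -> λ
step 6: stack=$ t t r  input=r t t $  — match r
step 7: stack=$ t t  input=t t $  — match t
step 8: stack=$ t  input=t $  — match t
Accept reached after 8 steps.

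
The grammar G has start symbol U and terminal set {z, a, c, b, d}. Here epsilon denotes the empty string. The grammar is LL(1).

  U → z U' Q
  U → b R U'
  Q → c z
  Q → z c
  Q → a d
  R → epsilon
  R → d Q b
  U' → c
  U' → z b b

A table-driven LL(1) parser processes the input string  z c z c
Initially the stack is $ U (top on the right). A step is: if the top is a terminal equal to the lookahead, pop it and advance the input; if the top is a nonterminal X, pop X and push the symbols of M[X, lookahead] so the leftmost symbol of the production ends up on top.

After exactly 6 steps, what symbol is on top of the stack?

c

     Stack     Input      Action
  1  $ U       z c z c $  expand U → z U' Q
  2  $ Q U' z  z c z c $  match z
  3  $ Q U'    c z c $    expand U' → c
  4  $ Q c     c z c $    match c
  5  $ Q       z c $      expand Q → z c
  6  $ c z     z c $      match z
Stack after step 6: $ c (top = c).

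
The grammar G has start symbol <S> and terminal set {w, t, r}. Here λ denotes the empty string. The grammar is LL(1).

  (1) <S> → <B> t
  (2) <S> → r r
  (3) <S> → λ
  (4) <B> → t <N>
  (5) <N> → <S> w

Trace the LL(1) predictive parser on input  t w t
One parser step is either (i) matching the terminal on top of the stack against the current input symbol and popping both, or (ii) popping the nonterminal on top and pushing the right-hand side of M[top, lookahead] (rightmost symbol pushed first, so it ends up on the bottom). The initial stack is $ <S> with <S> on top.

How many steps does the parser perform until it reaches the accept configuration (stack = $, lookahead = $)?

7

step 1: stack=$ <S>  input=t w t $  — expand <S> → <B> t
step 2: stack=$ t <B>  input=t w t $  — expand <B> → t <N>
step 3: stack=$ t <N> t  input=t w t $  — match t
step 4: stack=$ t <N>  input=w t $  — expand <N> → <S> w
step 5: stack=$ t w <S>  input=w t $  — expand <S> → λ
step 6: stack=$ t w  input=w t $  — match w
step 7: stack=$ t  input=t $  — match t
Accept reached after 7 steps.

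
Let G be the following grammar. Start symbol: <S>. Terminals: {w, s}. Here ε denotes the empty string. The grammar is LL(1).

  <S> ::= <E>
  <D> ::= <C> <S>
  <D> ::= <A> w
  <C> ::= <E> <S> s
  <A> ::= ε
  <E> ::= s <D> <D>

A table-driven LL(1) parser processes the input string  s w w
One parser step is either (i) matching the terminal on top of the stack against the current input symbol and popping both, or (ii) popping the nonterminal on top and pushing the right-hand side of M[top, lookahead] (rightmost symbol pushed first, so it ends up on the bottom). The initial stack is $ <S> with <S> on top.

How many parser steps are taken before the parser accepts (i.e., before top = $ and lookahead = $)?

9

step 1: stack=$ <S>  input=s w w $  — expand <S> ::= <E>
step 2: stack=$ <E>  input=s w w $  — expand <E> ::= s <D> <D>
step 3: stack=$ <D> <D> s  input=s w w $  — match s
step 4: stack=$ <D> <D>  input=w w $  — expand <D> ::= <A> w
step 5: stack=$ <D> w <A>  input=w w $  — expand <A> ::= ε
step 6: stack=$ <D> w  input=w w $  — match w
step 7: stack=$ <D>  input=w $  — expand <D> ::= <A> w
step 8: stack=$ w <A>  input=w $  — expand <A> ::= ε
step 9: stack=$ w  input=w $  — match w
Accept reached after 9 steps.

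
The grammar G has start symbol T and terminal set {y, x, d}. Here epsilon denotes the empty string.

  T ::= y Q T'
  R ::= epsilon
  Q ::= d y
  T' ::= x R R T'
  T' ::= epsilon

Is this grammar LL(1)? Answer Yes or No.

FIRST(T) = {y}
FIRST(R) = {epsilon}
FIRST(Q) = {d}
FIRST(T') = {epsilon, x}
FOLLOW(T) = {$}
FOLLOW(R) = {$, x}
FOLLOW(Q) = {$, x}
FOLLOW(T') = {$}
Each cell of M receives at most one production.

Yes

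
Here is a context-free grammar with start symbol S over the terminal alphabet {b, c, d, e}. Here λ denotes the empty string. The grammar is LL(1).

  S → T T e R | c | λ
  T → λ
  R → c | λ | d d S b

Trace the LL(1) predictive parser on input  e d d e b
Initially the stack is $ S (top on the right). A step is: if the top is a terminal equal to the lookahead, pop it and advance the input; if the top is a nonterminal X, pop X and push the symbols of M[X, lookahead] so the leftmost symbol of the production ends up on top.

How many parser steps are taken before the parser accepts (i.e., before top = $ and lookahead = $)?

13

step 1: stack=$ S  input=e d d e b $  — expand S → T T e R
step 2: stack=$ R e T T  input=e d d e b $  — expand T → λ
step 3: stack=$ R e T  input=e d d e b $  — expand T → λ
step 4: stack=$ R e  input=e d d e b $  — match e
step 5: stack=$ R  input=d d e b $  — expand R → d d S b
step 6: stack=$ b S d d  input=d d e b $  — match d
step 7: stack=$ b S d  input=d e b $  — match d
step 8: stack=$ b S  input=e b $  — expand S → T T e R
step 9: stack=$ b R e T T  input=e b $  — expand T → λ
step 10: stack=$ b R e T  input=e b $  — expand T → λ
step 11: stack=$ b R e  input=e b $  — match e
step 12: stack=$ b R  input=b $  — expand R → λ
step 13: stack=$ b  input=b $  — match b
Accept reached after 13 steps.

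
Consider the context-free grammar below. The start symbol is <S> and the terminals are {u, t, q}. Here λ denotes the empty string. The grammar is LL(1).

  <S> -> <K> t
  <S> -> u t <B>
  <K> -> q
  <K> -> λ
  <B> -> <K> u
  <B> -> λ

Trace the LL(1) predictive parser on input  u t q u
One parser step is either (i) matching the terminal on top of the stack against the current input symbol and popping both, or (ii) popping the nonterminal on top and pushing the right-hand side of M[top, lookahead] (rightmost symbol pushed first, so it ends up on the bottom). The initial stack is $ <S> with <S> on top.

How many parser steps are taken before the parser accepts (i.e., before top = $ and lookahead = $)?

     Stack      Input      Action
  1  $ <S>      u t q u $  expand <S> -> u t <B>
  2  $ <B> t u  u t q u $  match u
  3  $ <B> t    t q u $    match t
  4  $ <B>      q u $      expand <B> -> <K> u
  5  $ u <K>    q u $      expand <K> -> q
  6  $ u q      q u $      match q
  7  $ u        u $        match u
Accept reached after 7 steps.

7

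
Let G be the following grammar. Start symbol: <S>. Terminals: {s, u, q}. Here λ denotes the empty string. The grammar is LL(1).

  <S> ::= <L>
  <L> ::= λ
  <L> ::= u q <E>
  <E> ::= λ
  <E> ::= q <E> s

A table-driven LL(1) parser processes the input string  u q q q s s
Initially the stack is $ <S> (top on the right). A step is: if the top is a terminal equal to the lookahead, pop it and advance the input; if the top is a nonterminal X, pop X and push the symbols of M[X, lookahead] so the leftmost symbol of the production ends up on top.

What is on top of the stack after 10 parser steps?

s

      Stack        Input          Action
   1  $ <S>        u q q q s s $  expand <S> ::= <L>
   2  $ <L>        u q q q s s $  expand <L> ::= u q <E>
   3  $ <E> q u    u q q q s s $  match u
   4  $ <E> q      q q q s s $    match q
   5  $ <E>        q q s s $      expand <E> ::= q <E> s
   6  $ s <E> q    q q s s $      match q
   7  $ s <E>      q s s $        expand <E> ::= q <E> s
   8  $ s s <E> q  q s s $        match q
   9  $ s s <E>    s s $          expand <E> ::= λ
  10  $ s s        s s $          match s
Stack after step 10: $ s (top = s).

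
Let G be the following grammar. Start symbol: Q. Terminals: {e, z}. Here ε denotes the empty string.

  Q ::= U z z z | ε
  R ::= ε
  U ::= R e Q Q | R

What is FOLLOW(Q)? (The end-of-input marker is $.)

{$, e, z}

FIRST(R): from R::=ε we get {ε}. So FIRST(R) = {ε}.
FIRST(U): from U::=R e Q Q we get {e}; from U::=R we get {ε}. So FIRST(U) = {ε, e}.
FIRST(Q): from Q::=U z z z we get {e, z}; from Q::=ε we get {ε}. So FIRST(Q) = {ε, e, z}.
FOLLOW(Q) includes $ since Q is the start symbol.
FOLLOW(U): in Q::=U z z z, U is followed by z z z with FIRST {z}. Thus FOLLOW(U) = {z}.
FOLLOW(Q): in U::=R e Q Q (occurrence 1), Q is followed by Q with FIRST {ε, e, z}; in U::=R e Q Q (occurrence 1), the suffix after Q is nullable, so FOLLOW(Q) ⊇ FOLLOW(U) = {z}; in U::=R e Q Q (occurrence 2), the suffix after Q is empty, so FOLLOW(Q) ⊇ FOLLOW(U) = {z}. Thus FOLLOW(Q) = {$, e, z}.
FOLLOW(R): in U::=R e Q Q, R is followed by e Q Q with FIRST {e}; in U::=R, the suffix after R is empty, so FOLLOW(R) ⊇ FOLLOW(U) = {z}. Thus FOLLOW(R) = {e, z}.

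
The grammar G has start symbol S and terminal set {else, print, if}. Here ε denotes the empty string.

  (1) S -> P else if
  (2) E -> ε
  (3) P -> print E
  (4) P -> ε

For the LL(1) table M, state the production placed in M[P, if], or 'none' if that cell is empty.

none

FIRST(E): from E->ε we get {ε}. So FIRST(E) = {ε}.
FIRST(P): from P->print E we get {print}; from P->ε we get {ε}. So FIRST(P) = {ε, print}.
FIRST(S): from S->P else if we get {else, print}. So FIRST(S) = {else, print}.
FOLLOW(S) includes $ since S is the start symbol.
FOLLOW(P): in S->P else if, P is followed by else if with FIRST {else}. Thus FOLLOW(P) = {else}.
For P -> print E: FIRST(print E) = {print}, so it goes in M[P, t] for t ∈ {print}.
For P -> ε: FIRST(ε) = {ε}, so it goes in M[P, t] for t ∈ {}; since ε ∈ FIRST, also for every t ∈ FOLLOW(P) = {else}.
None of these place a production in M[P, if].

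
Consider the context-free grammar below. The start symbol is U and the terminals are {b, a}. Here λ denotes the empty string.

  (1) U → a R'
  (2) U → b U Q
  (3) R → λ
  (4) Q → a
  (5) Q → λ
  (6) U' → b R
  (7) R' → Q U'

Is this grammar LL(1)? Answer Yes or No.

No

FIRST(U) = {a, b}
FIRST(R) = {λ}
FIRST(Q) = {λ, a}
FIRST(U') = {b}
FIRST(R') = {a, b}
FOLLOW(U) = {$, a}
FOLLOW(R) = {$, a}
FOLLOW(Q) = {$, a, b}
FOLLOW(U') = {$, a}
FOLLOW(R') = {$, a}
Cell M[Q, a] receives both Q → a and Q → λ — the grammar is not LL(1).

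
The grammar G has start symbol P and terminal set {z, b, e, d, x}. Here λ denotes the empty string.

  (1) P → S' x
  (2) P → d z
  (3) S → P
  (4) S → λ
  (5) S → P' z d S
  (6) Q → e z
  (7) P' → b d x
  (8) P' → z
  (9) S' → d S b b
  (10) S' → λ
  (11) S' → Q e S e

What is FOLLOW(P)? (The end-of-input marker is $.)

{$, b, e}

FIRST(Q) = {e}
FIRST(P') = {b, z}
FIRST(S') = {λ, d, e}  (via Q e S e)
FIRST(P) = {d, e, x}  (via S' x)
FIRST(S) = {λ, b, d, e, x, z}  (via P, P' z d S)
FOLLOW(P) includes $ since P is the start symbol.
FOLLOW(S): in S→P' z d S, the suffix after S is empty (adds nothing new); in S'→d S b b, S is followed by b b with FIRST {b}; in S'→Q e S e, S is followed by e with FIRST {e}. Thus FOLLOW(S) = {b, e}.
FOLLOW(P): in S→P, the suffix after P is empty, so FOLLOW(P) ⊇ FOLLOW(S) = {b, e}. Thus FOLLOW(P) = {$, b, e}.
FOLLOW(Q): in S'→Q e S e, Q is followed by e S e with FIRST {e}. Thus FOLLOW(Q) = {e}.
FOLLOW(P'): in S→P' z d S, P' is followed by z d S with FIRST {z}. Thus FOLLOW(P') = {z}.
FOLLOW(S'): in P→S' x, S' is followed by x with FIRST {x}. Thus FOLLOW(S') = {x}.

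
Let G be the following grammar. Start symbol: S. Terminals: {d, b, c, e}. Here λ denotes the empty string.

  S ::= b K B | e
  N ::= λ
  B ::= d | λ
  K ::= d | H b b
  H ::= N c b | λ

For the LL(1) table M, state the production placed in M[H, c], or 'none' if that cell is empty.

H ::= N c b

FIRST(S): from S::=b K B we get {b}; from S::=e we get {e}. So FIRST(S) = {b, e}.
FIRST(N): from N::=λ we get {λ}. So FIRST(N) = {λ}.
FIRST(B): from B::=d we get {d}; from B::=λ we get {λ}. So FIRST(B) = {λ, d}.
FIRST(H): from H::=N c b we get {c}; from H::=λ we get {λ}. So FIRST(H) = {λ, c}.
FIRST(K): from K::=d we get {d}; from K::=H b b we get {b, c}. So FIRST(K) = {b, c, d}.
FOLLOW(S) includes $ since S is the start symbol.
FOLLOW(H): in K::=H b b, H is followed by b b with FIRST {b}. Thus FOLLOW(H) = {b}.
For H ::= N c b: FIRST(N c b) = {c}, so it goes in M[H, t] for t ∈ {c}.
For H ::= λ: FIRST(λ) = {λ}, so it goes in M[H, t] for t ∈ {}; since λ ∈ FIRST, also for every t ∈ FOLLOW(H) = {b}.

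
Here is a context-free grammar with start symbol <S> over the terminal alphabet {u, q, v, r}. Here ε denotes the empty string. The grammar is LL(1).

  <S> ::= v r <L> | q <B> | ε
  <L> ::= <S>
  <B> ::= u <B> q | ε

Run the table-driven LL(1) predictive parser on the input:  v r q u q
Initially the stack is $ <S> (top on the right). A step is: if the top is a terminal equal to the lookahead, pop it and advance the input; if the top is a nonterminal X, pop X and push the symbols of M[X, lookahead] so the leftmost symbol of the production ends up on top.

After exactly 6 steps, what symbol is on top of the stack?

     Stack      Input        Action
  1  $ <S>      v r q u q $  expand <S> ::= v r <L>
  2  $ <L> r v  v r q u q $  match v
  3  $ <L> r    r q u q $    match r
  4  $ <L>      q u q $      expand <L> ::= <S>
  5  $ <S>      q u q $      expand <S> ::= q <B>
  6  $ <B> q    q u q $      match q
Stack after step 6: $ <B> (top = <B>).

<B>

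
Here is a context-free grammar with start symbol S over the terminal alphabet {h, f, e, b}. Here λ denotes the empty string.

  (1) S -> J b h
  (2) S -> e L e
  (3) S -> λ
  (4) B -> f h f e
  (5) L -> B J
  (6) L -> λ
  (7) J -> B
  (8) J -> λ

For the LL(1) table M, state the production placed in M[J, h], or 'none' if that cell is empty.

none

FIRST(B) = {f}
FIRST(L) = {λ, f}  (via B J)
FIRST(J) = {λ, f}  (via B)
FIRST(S) = {λ, b, e, f}  (via J b h)
FOLLOW(S) includes $ since S is the start symbol.
FOLLOW(L): in S->e L e, L is followed by e with FIRST {e}. Thus FOLLOW(L) = {e}.
FOLLOW(J): in S->J b h, J is followed by b h with FIRST {b}; in L->B J, the suffix after J is empty, so FOLLOW(J) ⊇ FOLLOW(L) = {e}. Thus FOLLOW(J) = {b, e}.
For J -> B: FIRST(B) = {f}, so it goes in M[J, t] for t ∈ {f}.
For J -> λ: FIRST(λ) = {λ}, so it goes in M[J, t] for t ∈ {}; since λ ∈ FIRST, also for every t ∈ FOLLOW(J) = {b, e}.
None of these place a production in M[J, h].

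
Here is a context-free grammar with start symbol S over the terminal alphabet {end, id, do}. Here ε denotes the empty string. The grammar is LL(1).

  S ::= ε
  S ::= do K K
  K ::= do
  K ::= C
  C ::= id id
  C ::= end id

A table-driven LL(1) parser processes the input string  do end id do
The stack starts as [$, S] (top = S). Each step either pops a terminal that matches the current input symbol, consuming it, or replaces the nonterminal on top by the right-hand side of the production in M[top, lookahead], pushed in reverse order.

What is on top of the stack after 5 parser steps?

id

     Stack       Input           Action
  1  $ S         do end id do $  expand S ::= do K K
  2  $ K K do    do end id do $  match do
  3  $ K K       end id do $     expand K ::= C
  4  $ K C       end id do $     expand C ::= end id
  5  $ K id end  end id do $     match end
Stack after step 5: $ K id (top = id).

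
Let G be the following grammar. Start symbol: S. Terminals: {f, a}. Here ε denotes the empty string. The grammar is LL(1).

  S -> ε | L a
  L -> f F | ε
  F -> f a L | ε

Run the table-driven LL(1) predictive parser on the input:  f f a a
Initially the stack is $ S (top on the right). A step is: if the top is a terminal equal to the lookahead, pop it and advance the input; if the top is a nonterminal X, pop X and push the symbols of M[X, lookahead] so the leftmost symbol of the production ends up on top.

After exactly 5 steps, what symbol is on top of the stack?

     Stack      Input      Action
  1  $ S        f f a a $  expand S -> L a
  2  $ a L      f f a a $  expand L -> f F
  3  $ a F f    f f a a $  match f
  4  $ a F      f a a $    expand F -> f a L
  5  $ a L a f  f a a $    match f
Stack after step 5: $ a L a (top = a).

a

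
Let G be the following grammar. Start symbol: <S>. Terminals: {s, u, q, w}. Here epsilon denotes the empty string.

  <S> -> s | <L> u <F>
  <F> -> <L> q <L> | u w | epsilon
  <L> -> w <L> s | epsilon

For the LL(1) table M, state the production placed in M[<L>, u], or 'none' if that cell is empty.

<L> -> epsilon

FIRST(<L>): from <L>->w <L> s we get {w}; from <L>->epsilon we get {epsilon}. So FIRST(<L>) = {epsilon, w}.
FIRST(<S>): from <S>->s we get {s}; from <S>-><L> u <F> we get {u, w}. So FIRST(<S>) = {s, u, w}.
FIRST(<F>): from <F>-><L> q <L> we get {q, w}; from <F>->u w we get {u}; from <F>->epsilon we get {epsilon}. So FIRST(<F>) = {epsilon, q, u, w}.
FOLLOW(<S>) includes $ since <S> is the start symbol.
FOLLOW(<F>): in <S>-><L> u <F>, the suffix after <F> is empty, so FOLLOW(<F>) ⊇ FOLLOW(<S>) = {$}. Thus FOLLOW(<F>) = {$}.
FOLLOW(<L>): in <S>-><L> u <F>, <L> is followed by u <F> with FIRST {u}; in <F>-><L> q <L> (occurrence 1), <L> is followed by q <L> with FIRST {q}; in <F>-><L> q <L> (occurrence 2), the suffix after <L> is empty, so FOLLOW(<L>) ⊇ FOLLOW(<F>) = {$}; in <L>->w <L> s, <L> is followed by s with FIRST {s}. Thus FOLLOW(<L>) = {$, q, s, u}.
For <L> -> w <L> s: FIRST(w <L> s) = {w}, so it goes in M[<L>, t] for t ∈ {w}.
For <L> -> epsilon: FIRST(epsilon) = {epsilon}, so it goes in M[<L>, t] for t ∈ {}; since epsilon ∈ FIRST, also for every t ∈ FOLLOW(<L>) = {$, q, s, u}.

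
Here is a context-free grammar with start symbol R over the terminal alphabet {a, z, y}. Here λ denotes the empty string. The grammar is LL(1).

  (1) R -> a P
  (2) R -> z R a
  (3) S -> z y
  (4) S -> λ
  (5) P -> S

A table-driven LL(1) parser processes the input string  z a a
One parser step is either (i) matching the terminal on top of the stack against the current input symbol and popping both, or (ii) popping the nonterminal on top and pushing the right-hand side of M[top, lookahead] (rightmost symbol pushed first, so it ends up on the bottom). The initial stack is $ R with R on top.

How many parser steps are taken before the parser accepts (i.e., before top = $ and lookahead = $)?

7

step 1: stack=$ R  input=z a a $  — expand R -> z R a
step 2: stack=$ a R z  input=z a a $  — match z
step 3: stack=$ a R  input=a a $  — expand R -> a P
step 4: stack=$ a P a  input=a a $  — match a
step 5: stack=$ a P  input=a $  — expand P -> S
step 6: stack=$ a S  input=a $  — expand S -> λ
step 7: stack=$ a  input=a $  — match a
Accept reached after 7 steps.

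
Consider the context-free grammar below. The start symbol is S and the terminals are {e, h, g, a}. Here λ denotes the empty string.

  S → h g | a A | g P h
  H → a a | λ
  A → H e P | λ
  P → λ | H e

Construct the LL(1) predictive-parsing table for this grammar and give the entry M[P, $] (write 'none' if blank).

P → λ

FIRST(S) = {a, g, h}
FIRST(H) = {λ, a}
FIRST(A) = {λ, a, e}  (via H e P)
FIRST(P) = {λ, a, e}  (via H e)
FOLLOW(S) includes $ since S is the start symbol.
FOLLOW(A): in S→a A, the suffix after A is empty, so FOLLOW(A) ⊇ FOLLOW(S) = {$}. Thus FOLLOW(A) = {$}.
FOLLOW(P): in S→g P h, P is followed by h with FIRST {h}; in A→H e P, the suffix after P is empty, so FOLLOW(P) ⊇ FOLLOW(A) = {$}. Thus FOLLOW(P) = {$, h}.
For P → λ: FIRST(λ) = {λ}, so it goes in M[P, t] for t ∈ {}; since λ ∈ FIRST, also for every t ∈ FOLLOW(P) = {$, h}.
For P → H e: FIRST(H e) = {a, e}, so it goes in M[P, t] for t ∈ {a, e}.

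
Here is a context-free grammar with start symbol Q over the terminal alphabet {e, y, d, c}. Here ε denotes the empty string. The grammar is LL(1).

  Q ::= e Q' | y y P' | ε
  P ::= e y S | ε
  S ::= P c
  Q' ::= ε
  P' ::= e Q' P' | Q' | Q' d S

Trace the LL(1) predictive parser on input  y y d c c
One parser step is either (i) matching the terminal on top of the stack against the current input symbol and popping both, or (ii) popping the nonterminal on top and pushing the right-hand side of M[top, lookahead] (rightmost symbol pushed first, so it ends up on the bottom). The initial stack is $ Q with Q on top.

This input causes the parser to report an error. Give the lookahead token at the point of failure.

step 1: stack=$ Q  input=y y d c c $  — expand Q ::= y y P'
step 2: stack=$ P' y y  input=y y d c c $  — match y
step 3: stack=$ P' y  input=y d c c $  — match y
step 4: stack=$ P'  input=d c c $  — expand P' ::= Q' d S
step 5: stack=$ S d Q'  input=d c c $  — expand Q' ::= ε
step 6: stack=$ S d  input=d c c $  — match d
step 7: stack=$ S  input=c c $  — expand S ::= P c
step 8: stack=$ c P  input=c c $  — expand P ::= ε
step 9: stack=$ c  input=c c $  — match c
step 10: stack=$  input=c $  — error: stack empty but input remains

c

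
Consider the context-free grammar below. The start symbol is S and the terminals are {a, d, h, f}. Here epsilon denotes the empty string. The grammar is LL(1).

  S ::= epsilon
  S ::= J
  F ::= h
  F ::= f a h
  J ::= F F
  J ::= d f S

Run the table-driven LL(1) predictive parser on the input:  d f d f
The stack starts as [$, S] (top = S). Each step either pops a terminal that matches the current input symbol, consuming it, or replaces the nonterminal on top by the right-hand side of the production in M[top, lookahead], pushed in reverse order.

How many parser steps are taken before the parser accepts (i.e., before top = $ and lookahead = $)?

9

     Stack    Input      Action
  1  $ S      d f d f $  expand S ::= J
  2  $ J      d f d f $  expand J ::= d f S
  3  $ S f d  d f d f $  match d
  4  $ S f    f d f $    match f
  5  $ S      d f $      expand S ::= J
  6  $ J      d f $      expand J ::= d f S
  7  $ S f d  d f $      match d
  8  $ S f    f $        match f
  9  $ S      $          expand S ::= epsilon
Accept reached after 9 steps.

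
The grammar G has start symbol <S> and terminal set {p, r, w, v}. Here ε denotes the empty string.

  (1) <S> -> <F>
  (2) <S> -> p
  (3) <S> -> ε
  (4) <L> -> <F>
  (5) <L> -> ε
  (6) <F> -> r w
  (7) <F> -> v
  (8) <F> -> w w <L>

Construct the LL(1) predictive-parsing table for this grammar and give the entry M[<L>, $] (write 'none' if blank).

FIRST(<F>) = {r, v, w}
FIRST(<S>) = {ε, p, r, v, w}  (via <F>)
FIRST(<L>) = {ε, r, v, w}  (via <F>)
FOLLOW(<S>) includes $ since <S> is the start symbol.
FOLLOW(<L>): in <F>->w w <L>, the suffix after <L> is empty, so FOLLOW(<L>) ⊇ FOLLOW(<F>) = {$}. Thus FOLLOW(<L>) = {$}.
FOLLOW(<F>): in <S>-><F>, the suffix after <F> is empty, so FOLLOW(<F>) ⊇ FOLLOW(<S>) = {$}; in <L>-><F>, the suffix after <F> is empty, so FOLLOW(<F>) ⊇ FOLLOW(<L>) = {$}. Thus FOLLOW(<F>) = {$}.
For <L> -> <F>: FIRST(<F>) = {r, v, w}, so it goes in M[<L>, t] for t ∈ {r, v, w}.
For <L> -> ε: FIRST(ε) = {ε}, so it goes in M[<L>, t] for t ∈ {}; since ε ∈ FIRST, also for every t ∈ FOLLOW(<L>) = {$}.

<L> -> ε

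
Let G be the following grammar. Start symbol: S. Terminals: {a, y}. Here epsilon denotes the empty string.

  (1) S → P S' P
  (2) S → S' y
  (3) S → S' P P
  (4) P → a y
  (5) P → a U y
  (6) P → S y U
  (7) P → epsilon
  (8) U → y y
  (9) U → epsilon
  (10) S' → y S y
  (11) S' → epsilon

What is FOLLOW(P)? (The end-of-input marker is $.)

FIRST(U): from U→y y we get {y}; from U→epsilon we get {epsilon}. So FIRST(U) = {epsilon, y}.
FIRST(S'): from S'→y S y we get {y}; from S'→epsilon we get {epsilon}. So FIRST(S') = {epsilon, y}.
FIRST(S): from S→P S' P we get {epsilon, a, y}; from S→S' y we get {y}; from S→S' P P we get {epsilon, a, y}. So FIRST(S) = {epsilon, a, y}.
FIRST(P): from P→a y we get {a}; from P→a U y we get {a}; from P→S y U we get {a, y}; from P→epsilon we get {epsilon}. So FIRST(P) = {epsilon, a, y}.
FOLLOW(S) includes $ since S is the start symbol.
FOLLOW(S): in P→S y U, S is followed by y U with FIRST {y}; in S'→y S y, S is followed by y with FIRST {y}. Thus FOLLOW(S) = {$, y}.
FOLLOW(P): in S→P S' P (occurrence 1), P is followed by S' P with FIRST {epsilon, a, y}; in S→P S' P (occurrence 1), the suffix after P is nullable, so FOLLOW(P) ⊇ FOLLOW(S) = {$, y}; in S→P S' P (occurrence 2), the suffix after P is empty, so FOLLOW(P) ⊇ FOLLOW(S) = {$, y}; in S→S' P P (occurrence 1), P is followed by P with FIRST {epsilon, a, y}; in S→S' P P (occurrence 1), the suffix after P is nullable, so FOLLOW(P) ⊇ FOLLOW(S) = {$, y}; in S→S' P P (occurrence 2), the suffix after P is empty, so FOLLOW(P) ⊇ FOLLOW(S) = {$, y}. Thus FOLLOW(P) = {$, a, y}.
FOLLOW(U): in P→a U y, U is followed by y with FIRST {y}; in P→S y U, the suffix after U is empty, so FOLLOW(U) ⊇ FOLLOW(P) = {$, a, y}. Thus FOLLOW(U) = {$, a, y}.
FOLLOW(S'): in S→P S' P, S' is followed by P with FIRST {epsilon, a, y}; in S→P S' P, the suffix after S' is nullable, so FOLLOW(S') ⊇ FOLLOW(S) = {$, y}; in S→S' y, S' is followed by y with FIRST {y}; in S→S' P P, S' is followed by P P with FIRST {epsilon, a, y}; in S→S' P P, the suffix after S' is nullable, so FOLLOW(S') ⊇ FOLLOW(S) = {$, y}. Thus FOLLOW(S') = {$, a, y}.

{$, a, y}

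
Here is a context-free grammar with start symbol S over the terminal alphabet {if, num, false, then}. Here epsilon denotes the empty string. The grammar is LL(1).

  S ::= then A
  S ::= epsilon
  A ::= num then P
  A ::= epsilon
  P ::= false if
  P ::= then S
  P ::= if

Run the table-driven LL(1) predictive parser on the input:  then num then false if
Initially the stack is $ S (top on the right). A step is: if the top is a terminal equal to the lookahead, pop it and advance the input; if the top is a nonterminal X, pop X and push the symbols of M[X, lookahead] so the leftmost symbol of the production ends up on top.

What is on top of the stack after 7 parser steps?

if

step 1: stack=$ S  input=then num then false if $  — expand S ::= then A
step 2: stack=$ A then  input=then num then false if $  — match then
step 3: stack=$ A  input=num then false if $  — expand A ::= num then P
step 4: stack=$ P then num  input=num then false if $  — match num
step 5: stack=$ P then  input=then false if $  — match then
step 6: stack=$ P  input=false if $  — expand P ::= false if
step 7: stack=$ if false  input=false if $  — match false
Stack after step 7: $ if (top = if).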